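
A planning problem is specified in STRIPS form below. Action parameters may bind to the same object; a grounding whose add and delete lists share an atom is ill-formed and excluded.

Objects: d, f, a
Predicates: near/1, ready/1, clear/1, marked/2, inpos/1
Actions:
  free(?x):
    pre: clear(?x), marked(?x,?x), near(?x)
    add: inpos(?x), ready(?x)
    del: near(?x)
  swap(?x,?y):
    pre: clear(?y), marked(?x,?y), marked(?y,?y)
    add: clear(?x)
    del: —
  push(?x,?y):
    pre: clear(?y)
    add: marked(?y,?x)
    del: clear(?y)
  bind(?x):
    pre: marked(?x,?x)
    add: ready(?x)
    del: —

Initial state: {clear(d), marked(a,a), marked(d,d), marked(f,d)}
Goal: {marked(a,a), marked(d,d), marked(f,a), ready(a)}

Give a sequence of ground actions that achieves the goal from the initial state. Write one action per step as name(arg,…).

swap(f,d); push(a,f); bind(a)

1. swap(f,d)  →  {clear(d), clear(f), marked(a,a), marked(d,d), marked(f,d)}
2. push(a,f)  →  {clear(d), marked(a,a), marked(d,d), marked(f,a), marked(f,d)}
3. bind(a)  →  {clear(d), marked(a,a), marked(d,d), marked(f,a), marked(f,d), ready(a)}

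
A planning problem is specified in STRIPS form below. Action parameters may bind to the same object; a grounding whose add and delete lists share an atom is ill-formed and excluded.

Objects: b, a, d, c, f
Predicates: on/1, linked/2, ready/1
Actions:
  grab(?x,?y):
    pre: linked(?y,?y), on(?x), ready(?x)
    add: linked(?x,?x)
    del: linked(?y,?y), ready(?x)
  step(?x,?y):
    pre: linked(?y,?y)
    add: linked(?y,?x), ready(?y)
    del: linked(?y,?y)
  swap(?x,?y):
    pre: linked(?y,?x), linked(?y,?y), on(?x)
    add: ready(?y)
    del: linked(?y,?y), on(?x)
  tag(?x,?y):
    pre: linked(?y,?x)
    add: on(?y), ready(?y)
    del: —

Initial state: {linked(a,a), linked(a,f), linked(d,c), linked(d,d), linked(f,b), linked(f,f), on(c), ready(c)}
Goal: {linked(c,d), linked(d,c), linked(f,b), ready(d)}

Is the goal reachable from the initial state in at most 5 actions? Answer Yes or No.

Yes

1. grab(c,a)  →  {linked(a,f), linked(c,c), linked(d,c), linked(d,d), linked(f,b), linked(f,f), on(c)}
2. step(b,d)  →  {linked(a,f), linked(c,c), linked(d,b), linked(d,c), linked(f,b), linked(f,f), on(c), ready(d)}
3. step(d,c)  →  {linked(a,f), linked(c,d), linked(d,b), linked(d,c), linked(f,b), linked(f,f), on(c), ready(c), ready(d)}
optimal plan length = 3; 3 ≤ 5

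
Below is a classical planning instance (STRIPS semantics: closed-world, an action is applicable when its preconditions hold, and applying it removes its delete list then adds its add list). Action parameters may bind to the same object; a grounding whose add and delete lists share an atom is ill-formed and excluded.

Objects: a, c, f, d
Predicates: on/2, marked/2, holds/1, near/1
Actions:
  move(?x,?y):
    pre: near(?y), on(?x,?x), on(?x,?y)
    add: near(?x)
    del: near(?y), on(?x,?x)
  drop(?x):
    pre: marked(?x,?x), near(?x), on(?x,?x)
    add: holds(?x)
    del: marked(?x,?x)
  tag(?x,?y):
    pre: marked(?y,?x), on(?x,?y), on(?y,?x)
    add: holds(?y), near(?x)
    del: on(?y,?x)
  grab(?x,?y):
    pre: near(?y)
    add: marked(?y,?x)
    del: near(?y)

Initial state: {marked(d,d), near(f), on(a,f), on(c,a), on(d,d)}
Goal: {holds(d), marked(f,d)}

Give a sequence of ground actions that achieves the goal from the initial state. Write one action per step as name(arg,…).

tag(d,d); grab(d,f)

1. tag(d,d)  →  {holds(d), marked(d,d), near(d), near(f), on(a,f), on(c,a)}
2. grab(d,f)  →  {holds(d), marked(d,d), marked(f,d), near(d), on(a,f), on(c,a)}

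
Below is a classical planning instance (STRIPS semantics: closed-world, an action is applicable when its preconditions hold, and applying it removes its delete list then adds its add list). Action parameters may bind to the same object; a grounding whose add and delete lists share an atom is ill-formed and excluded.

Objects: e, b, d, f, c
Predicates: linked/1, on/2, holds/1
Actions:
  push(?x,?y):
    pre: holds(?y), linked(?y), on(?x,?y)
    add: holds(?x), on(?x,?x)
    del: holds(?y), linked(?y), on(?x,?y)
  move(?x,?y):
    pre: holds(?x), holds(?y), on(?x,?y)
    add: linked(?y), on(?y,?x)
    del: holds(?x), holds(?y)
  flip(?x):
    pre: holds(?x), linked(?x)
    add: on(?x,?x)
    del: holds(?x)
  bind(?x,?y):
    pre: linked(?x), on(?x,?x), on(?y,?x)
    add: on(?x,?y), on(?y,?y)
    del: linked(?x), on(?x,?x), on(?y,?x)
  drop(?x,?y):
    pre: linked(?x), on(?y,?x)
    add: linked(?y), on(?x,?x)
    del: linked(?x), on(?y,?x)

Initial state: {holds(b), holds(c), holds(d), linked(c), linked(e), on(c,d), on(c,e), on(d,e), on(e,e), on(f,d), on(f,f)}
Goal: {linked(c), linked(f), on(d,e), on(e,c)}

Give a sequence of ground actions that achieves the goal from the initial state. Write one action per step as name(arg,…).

move(c,d); bind(e,c); drop(d,f)

1. move(c,d)  →  {holds(b), linked(c), linked(d), linked(e), on(c,d), on(c,e), on(d,c), on(d,e), on(e,e), on(f,d), on(f,f)}
2. bind(e,c)  →  {holds(b), linked(c), linked(d), on(c,c), on(c,d), on(d,c), on(d,e), on(e,c), on(f,d), on(f,f)}
3. drop(d,f)  →  {holds(b), linked(c), linked(f), on(c,c), on(c,d), on(d,c), on(d,d), on(d,e), on(e,c), on(f,f)}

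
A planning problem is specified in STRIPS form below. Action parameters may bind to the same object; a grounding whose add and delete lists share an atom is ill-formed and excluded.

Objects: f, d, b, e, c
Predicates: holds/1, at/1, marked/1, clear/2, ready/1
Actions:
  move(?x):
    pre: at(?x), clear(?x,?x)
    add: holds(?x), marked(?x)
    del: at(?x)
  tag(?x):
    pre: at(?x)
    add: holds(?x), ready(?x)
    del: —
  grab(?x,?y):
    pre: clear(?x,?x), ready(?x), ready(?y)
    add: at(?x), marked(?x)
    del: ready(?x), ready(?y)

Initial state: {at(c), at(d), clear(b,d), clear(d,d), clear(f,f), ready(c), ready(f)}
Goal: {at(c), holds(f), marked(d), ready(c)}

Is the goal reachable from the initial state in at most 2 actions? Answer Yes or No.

No

1. move(d)  →  {at(c), clear(b,d), clear(d,d), clear(f,f), holds(d), marked(d), ready(c), ready(f)}
2. grab(f,f)  →  {at(c), at(f), clear(b,d), clear(d,d), clear(f,f), holds(d), marked(d), marked(f), ready(c)}
3. move(f)  →  {at(c), clear(b,d), clear(d,d), clear(f,f), holds(d), holds(f), marked(d), marked(f), ready(c)}
optimal plan length = 3; 3 > 2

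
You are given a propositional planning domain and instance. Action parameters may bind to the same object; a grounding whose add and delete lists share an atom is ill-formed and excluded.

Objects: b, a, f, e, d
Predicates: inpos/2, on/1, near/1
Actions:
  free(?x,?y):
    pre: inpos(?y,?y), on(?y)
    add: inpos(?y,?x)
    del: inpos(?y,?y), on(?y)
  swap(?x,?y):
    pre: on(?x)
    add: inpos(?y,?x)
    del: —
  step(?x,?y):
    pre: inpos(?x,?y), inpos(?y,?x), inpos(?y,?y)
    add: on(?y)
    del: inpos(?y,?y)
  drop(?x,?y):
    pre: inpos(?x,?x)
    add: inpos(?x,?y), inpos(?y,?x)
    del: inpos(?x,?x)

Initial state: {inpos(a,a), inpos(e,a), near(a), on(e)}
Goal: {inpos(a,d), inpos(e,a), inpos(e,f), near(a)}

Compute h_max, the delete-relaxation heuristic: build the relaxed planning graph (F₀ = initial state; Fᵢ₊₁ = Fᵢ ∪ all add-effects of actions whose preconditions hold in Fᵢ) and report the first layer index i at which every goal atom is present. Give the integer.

2

F0 = init (4 atoms)
F1 = F0 ∪ {inpos(a,b), inpos(a,d), inpos(a,e), inpos(a,f), inpos(b,a), inpos(b,e), inpos(d,a), inpos(d,e), inpos(e,e), inpos(f,a), inpos(f,e), on(a)}  (16 atoms)
F2 = F1 ∪ {inpos(e,b), inpos(e,d), inpos(e,f)}  (19 atoms)
goal ⊆ F2  ⇒  h_max = 2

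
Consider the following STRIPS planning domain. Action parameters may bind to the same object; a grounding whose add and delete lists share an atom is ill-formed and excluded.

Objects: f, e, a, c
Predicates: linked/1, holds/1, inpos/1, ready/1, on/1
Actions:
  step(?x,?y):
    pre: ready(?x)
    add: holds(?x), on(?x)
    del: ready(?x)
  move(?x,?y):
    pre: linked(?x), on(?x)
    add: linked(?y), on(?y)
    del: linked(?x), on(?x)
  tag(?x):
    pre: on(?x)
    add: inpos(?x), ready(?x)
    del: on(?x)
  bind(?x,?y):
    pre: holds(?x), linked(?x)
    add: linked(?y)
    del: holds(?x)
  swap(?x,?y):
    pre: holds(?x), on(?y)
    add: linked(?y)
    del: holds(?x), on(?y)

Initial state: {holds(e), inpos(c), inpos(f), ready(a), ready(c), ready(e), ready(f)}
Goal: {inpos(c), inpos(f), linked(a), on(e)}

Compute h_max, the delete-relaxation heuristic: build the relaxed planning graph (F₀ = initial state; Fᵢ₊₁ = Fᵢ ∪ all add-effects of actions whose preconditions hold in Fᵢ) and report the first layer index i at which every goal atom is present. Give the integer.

F0 = init (7 atoms)
F1 = F0 ∪ {holds(a), holds(c), holds(f), on(a), on(c), on(e), on(f)}  (14 atoms)
F2 = F1 ∪ {inpos(a), inpos(e), linked(a), linked(c), linked(e), linked(f)}  (20 atoms)
goal ⊆ F2  ⇒  h_max = 2

2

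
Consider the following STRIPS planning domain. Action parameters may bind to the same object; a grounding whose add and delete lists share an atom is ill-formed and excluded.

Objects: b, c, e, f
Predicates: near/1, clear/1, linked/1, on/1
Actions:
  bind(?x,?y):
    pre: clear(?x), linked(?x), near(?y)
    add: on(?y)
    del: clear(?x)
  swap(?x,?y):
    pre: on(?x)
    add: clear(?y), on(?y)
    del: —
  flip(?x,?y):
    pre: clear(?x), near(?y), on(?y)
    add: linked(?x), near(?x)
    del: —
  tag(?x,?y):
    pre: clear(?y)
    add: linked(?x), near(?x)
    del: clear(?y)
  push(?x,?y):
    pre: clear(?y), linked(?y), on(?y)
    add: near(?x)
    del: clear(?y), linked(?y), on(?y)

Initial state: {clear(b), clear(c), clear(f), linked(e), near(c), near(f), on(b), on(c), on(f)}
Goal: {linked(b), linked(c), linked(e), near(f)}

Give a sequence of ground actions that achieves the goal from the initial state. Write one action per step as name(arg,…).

flip(b,c); flip(c,b)

1. flip(b,c)  →  {clear(b), clear(c), clear(f), linked(b), linked(e), near(b), near(c), near(f), on(b), on(c), on(f)}
2. flip(c,b)  →  {clear(b), clear(c), clear(f), linked(b), linked(c), linked(e), near(b), near(c), near(f), on(b), on(c), on(f)}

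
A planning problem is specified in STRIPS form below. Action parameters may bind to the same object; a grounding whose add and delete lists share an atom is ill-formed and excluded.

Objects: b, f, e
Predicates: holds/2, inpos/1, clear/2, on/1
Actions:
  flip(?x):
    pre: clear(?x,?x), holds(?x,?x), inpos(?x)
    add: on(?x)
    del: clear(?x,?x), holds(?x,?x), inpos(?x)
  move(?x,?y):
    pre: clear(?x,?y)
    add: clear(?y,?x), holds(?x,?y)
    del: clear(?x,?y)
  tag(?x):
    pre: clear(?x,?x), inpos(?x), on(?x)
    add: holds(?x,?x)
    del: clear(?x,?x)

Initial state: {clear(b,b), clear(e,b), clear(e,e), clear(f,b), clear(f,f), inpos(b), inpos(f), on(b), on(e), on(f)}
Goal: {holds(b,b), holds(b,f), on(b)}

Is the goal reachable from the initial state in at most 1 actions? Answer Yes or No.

No

1. move(f,b)  →  {clear(b,b), clear(b,f), clear(e,b), clear(e,e), clear(f,f), holds(f,b), inpos(b), inpos(f), on(b), on(e), on(f)}
2. move(b,f)  →  {clear(b,b), clear(e,b), clear(e,e), clear(f,b), clear(f,f), holds(b,f), holds(f,b), inpos(b), inpos(f), on(b), on(e), on(f)}
3. tag(b)  →  {clear(e,b), clear(e,e), clear(f,b), clear(f,f), holds(b,b), holds(b,f), holds(f,b), inpos(b), inpos(f), on(b), on(e), on(f)}
optimal plan length = 3; 3 > 1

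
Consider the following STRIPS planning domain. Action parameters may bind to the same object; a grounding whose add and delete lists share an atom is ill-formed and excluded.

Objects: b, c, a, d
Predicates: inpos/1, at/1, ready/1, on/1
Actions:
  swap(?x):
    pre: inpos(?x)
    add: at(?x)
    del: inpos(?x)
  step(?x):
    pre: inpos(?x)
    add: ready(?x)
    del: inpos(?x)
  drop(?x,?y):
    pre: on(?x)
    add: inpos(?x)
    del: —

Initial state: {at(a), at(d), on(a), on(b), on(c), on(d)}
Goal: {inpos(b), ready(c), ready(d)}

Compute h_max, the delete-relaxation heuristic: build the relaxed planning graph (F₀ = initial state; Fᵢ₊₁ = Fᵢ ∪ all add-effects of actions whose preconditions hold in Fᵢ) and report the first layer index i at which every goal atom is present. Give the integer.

2

F0 = init (6 atoms)
F1 = F0 ∪ {inpos(a), inpos(b), inpos(c), inpos(d)}  (10 atoms)
F2 = F1 ∪ {at(b), at(c), ready(a), ready(b), ready(c), ready(d)}  (16 atoms)
goal ⊆ F2  ⇒  h_max = 2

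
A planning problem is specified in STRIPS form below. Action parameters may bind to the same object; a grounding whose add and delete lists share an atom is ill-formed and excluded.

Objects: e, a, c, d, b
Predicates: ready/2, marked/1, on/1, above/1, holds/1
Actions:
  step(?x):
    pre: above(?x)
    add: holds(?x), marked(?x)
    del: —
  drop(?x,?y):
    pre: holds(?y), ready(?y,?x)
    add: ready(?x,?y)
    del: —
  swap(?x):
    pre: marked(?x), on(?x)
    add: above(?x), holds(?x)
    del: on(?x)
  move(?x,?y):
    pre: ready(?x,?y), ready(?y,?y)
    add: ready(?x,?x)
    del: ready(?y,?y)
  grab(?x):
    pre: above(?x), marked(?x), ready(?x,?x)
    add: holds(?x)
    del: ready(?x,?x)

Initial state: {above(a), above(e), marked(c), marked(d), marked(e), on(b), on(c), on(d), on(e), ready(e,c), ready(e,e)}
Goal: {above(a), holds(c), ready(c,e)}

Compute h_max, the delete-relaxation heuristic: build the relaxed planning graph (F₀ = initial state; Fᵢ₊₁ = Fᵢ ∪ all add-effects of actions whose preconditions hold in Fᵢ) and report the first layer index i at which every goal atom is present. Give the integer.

2

F0 = init (11 atoms)
F1 = F0 ∪ {above(c), above(d), holds(a), holds(c), holds(d), holds(e), marked(a)}  (18 atoms)
F2 = F1 ∪ {ready(c,e)}  (19 atoms)
goal ⊆ F2  ⇒  h_max = 2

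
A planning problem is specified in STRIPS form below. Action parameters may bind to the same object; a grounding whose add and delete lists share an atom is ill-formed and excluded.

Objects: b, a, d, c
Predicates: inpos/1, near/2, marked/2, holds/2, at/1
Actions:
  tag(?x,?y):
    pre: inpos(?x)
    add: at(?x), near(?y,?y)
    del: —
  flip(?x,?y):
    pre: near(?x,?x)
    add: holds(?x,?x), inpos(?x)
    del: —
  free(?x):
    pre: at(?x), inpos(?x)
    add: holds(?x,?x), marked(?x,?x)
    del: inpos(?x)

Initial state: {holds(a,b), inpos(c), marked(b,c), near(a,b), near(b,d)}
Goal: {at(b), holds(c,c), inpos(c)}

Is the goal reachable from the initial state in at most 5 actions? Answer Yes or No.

1. tag(c,b)  →  {at(c), holds(a,b), inpos(c), marked(b,c), near(a,b), near(b,b), near(b,d)}
2. flip(b,b)  →  {at(c), holds(a,b), holds(b,b), inpos(b), inpos(c), marked(b,c), near(a,b), near(b,b), near(b,d)}
3. tag(b,c)  →  {at(b), at(c), holds(a,b), holds(b,b), inpos(b), inpos(c), marked(b,c), near(a,b), near(b,b), near(b,d), near(c,c)}
4. flip(c,b)  →  {at(b), at(c), holds(a,b), holds(b,b), holds(c,c), inpos(b), inpos(c), marked(b,c), near(a,b), near(b,b), near(b,d), near(c,c)}
optimal plan length = 4; 4 ≤ 5

Yes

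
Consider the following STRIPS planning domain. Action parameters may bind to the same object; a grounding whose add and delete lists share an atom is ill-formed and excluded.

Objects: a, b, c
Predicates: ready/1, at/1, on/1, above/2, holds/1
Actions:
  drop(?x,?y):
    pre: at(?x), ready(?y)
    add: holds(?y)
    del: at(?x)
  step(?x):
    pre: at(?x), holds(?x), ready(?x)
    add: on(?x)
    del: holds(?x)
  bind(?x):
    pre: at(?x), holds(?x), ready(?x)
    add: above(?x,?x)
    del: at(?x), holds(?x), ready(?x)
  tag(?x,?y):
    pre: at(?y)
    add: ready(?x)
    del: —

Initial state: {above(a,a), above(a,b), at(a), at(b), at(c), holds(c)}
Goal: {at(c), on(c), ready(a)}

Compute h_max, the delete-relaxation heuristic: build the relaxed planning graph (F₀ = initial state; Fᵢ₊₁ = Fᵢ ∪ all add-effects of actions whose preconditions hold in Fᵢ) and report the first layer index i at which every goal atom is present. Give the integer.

2

F0 = init (6 atoms)
F1 = F0 ∪ {ready(a), ready(b), ready(c)}  (9 atoms)
F2 = F1 ∪ {above(c,c), holds(a), holds(b), on(c)}  (13 atoms)
goal ⊆ F2  ⇒  h_max = 2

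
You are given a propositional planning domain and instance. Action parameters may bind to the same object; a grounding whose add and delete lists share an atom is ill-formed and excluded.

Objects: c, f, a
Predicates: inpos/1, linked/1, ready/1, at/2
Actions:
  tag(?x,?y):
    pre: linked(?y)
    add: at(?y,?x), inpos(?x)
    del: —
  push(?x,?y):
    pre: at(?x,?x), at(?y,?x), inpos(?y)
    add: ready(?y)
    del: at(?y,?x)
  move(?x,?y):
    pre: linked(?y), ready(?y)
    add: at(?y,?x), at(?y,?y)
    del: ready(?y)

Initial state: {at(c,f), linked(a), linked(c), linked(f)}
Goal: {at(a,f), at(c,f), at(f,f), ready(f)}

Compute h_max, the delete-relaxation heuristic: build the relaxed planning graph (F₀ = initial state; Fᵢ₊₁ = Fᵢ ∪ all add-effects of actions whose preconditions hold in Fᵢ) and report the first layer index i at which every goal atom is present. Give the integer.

F0 = init (4 atoms)
F1 = F0 ∪ {at(a,a), at(a,c), at(a,f), at(c,a), at(c,c), at(f,a), at(f,c), at(f,f), inpos(a), inpos(c), inpos(f)}  (15 atoms)
F2 = F1 ∪ {ready(a), ready(c), ready(f)}  (18 atoms)
goal ⊆ F2  ⇒  h_max = 2

2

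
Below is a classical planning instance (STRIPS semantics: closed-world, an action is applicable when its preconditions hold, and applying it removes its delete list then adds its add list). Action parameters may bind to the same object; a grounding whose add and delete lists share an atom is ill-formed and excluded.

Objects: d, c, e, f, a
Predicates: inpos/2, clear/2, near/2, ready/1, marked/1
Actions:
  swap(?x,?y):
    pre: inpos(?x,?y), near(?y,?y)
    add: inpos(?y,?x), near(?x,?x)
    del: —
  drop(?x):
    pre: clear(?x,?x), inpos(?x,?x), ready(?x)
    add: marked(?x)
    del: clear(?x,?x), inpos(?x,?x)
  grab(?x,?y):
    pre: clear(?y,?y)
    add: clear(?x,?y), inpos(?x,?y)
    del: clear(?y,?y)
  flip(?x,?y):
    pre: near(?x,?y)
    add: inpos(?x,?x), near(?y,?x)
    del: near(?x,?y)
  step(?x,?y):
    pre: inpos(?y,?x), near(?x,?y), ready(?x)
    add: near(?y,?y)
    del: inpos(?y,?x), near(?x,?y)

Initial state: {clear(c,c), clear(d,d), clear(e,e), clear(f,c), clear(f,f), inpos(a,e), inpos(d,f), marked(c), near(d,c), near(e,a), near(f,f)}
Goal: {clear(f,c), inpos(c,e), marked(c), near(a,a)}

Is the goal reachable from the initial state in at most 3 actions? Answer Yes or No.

1. grab(c,e)  →  {clear(c,c), clear(c,e), clear(d,d), clear(f,c), clear(f,f), inpos(a,e), inpos(c,e), inpos(d,f), marked(c), near(d,c), near(e,a), near(f,f)}
2. grab(a,f)  →  {clear(a,f), clear(c,c), clear(c,e), clear(d,d), clear(f,c), inpos(a,e), inpos(a,f), inpos(c,e), inpos(d,f), marked(c), near(d,c), near(e,a), near(f,f)}
3. swap(a,f)  →  {clear(a,f), clear(c,c), clear(c,e), clear(d,d), clear(f,c), inpos(a,e), inpos(a,f), inpos(c,e), inpos(d,f), inpos(f,a), marked(c), near(a,a), near(d,c), near(e,a), near(f,f)}
optimal plan length = 3; 3 ≤ 3

Yes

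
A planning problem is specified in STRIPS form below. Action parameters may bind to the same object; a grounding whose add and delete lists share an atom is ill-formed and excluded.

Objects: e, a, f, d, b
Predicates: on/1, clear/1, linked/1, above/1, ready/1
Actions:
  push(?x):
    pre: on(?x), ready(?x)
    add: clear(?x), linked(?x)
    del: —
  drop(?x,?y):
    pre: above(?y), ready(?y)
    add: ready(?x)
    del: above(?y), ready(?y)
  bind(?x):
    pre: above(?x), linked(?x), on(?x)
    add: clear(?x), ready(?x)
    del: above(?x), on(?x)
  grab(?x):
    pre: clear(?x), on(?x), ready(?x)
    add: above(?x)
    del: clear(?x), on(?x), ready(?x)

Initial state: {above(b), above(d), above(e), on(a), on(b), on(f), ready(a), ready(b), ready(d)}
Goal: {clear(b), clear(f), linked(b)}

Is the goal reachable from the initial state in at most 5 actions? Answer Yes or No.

1. push(b)  →  {above(b), above(d), above(e), clear(b), linked(b), on(a), on(b), on(f), ready(a), ready(b), ready(d)}
2. drop(f,d)  →  {above(b), above(e), clear(b), linked(b), on(a), on(b), on(f), ready(a), ready(b), ready(f)}
3. push(f)  →  {above(b), above(e), clear(b), clear(f), linked(b), linked(f), on(a), on(b), on(f), ready(a), ready(b), ready(f)}
optimal plan length = 3; 3 ≤ 5

Yes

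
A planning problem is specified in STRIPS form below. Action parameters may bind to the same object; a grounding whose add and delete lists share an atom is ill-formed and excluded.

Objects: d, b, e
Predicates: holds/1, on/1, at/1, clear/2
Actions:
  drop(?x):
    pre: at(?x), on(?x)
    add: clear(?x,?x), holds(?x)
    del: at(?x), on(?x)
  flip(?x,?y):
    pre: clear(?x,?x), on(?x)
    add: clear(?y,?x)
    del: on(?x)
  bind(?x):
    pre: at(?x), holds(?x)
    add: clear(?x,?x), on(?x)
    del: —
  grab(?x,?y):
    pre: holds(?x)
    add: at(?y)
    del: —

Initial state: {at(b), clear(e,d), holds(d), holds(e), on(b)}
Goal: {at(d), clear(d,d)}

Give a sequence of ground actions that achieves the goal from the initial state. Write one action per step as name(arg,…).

1. grab(d,d)  →  {at(b), at(d), clear(e,d), holds(d), holds(e), on(b)}
2. bind(d)  →  {at(b), at(d), clear(d,d), clear(e,d), holds(d), holds(e), on(b), on(d)}

grab(d,d); bind(d)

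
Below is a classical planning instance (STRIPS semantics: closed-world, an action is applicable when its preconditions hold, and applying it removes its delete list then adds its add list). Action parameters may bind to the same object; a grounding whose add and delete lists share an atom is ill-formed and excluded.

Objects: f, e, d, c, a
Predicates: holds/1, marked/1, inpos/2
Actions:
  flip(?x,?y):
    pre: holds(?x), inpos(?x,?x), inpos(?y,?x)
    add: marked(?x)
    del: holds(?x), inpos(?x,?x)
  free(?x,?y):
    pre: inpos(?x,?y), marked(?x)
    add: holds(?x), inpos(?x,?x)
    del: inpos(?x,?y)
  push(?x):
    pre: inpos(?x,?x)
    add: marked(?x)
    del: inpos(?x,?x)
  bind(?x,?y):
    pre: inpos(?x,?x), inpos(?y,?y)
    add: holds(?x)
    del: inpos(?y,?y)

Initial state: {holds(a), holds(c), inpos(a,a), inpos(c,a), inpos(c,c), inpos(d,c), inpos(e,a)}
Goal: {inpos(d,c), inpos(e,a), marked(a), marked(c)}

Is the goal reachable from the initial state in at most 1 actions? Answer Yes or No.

No

1. flip(c,d)  →  {holds(a), inpos(a,a), inpos(c,a), inpos(d,c), inpos(e,a), marked(c)}
2. flip(a,e)  →  {inpos(c,a), inpos(d,c), inpos(e,a), marked(a), marked(c)}
optimal plan length = 2; 2 > 1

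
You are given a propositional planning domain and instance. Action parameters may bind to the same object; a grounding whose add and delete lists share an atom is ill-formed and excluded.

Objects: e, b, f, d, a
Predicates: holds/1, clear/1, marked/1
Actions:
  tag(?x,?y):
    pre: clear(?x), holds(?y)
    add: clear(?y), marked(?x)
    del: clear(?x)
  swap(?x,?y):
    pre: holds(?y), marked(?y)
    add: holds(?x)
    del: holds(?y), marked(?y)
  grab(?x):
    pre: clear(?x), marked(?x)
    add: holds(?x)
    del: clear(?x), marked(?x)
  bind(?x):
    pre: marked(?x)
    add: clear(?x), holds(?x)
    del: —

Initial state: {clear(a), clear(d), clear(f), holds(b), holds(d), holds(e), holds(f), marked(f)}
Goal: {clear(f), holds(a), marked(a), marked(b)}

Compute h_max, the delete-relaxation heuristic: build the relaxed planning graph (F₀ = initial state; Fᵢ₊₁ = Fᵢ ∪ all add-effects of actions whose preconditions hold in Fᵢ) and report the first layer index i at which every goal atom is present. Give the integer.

2

F0 = init (8 atoms)
F1 = F0 ∪ {clear(b), clear(e), holds(a), marked(a), marked(d)}  (13 atoms)
F2 = F1 ∪ {marked(b), marked(e)}  (15 atoms)
goal ⊆ F2  ⇒  h_max = 2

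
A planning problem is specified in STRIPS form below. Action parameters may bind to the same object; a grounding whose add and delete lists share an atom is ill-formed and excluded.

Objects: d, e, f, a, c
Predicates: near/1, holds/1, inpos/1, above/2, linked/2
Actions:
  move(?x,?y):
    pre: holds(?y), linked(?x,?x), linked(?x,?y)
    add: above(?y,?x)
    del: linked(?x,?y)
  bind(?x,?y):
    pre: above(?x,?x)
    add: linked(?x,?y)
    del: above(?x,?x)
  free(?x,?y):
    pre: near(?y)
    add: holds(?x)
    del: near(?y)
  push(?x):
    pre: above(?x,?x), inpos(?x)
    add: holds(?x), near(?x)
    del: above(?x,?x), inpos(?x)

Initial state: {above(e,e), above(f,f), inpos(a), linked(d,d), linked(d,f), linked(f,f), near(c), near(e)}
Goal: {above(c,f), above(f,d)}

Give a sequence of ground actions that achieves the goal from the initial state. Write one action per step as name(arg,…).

bind(f,c); free(f,e); move(d,f); free(c,c); move(f,c)

1. bind(f,c)  →  {above(e,e), inpos(a), linked(d,d), linked(d,f), linked(f,c), linked(f,f), near(c), near(e)}
2. free(f,e)  →  {above(e,e), holds(f), inpos(a), linked(d,d), linked(d,f), linked(f,c), linked(f,f), near(c)}
3. move(d,f)  →  {above(e,e), above(f,d), holds(f), inpos(a), linked(d,d), linked(f,c), linked(f,f), near(c)}
4. free(c,c)  →  {above(e,e), above(f,d), holds(c), holds(f), inpos(a), linked(d,d), linked(f,c), linked(f,f)}
5. move(f,c)  →  {above(c,f), above(e,e), above(f,d), holds(c), holds(f), inpos(a), linked(d,d), linked(f,f)}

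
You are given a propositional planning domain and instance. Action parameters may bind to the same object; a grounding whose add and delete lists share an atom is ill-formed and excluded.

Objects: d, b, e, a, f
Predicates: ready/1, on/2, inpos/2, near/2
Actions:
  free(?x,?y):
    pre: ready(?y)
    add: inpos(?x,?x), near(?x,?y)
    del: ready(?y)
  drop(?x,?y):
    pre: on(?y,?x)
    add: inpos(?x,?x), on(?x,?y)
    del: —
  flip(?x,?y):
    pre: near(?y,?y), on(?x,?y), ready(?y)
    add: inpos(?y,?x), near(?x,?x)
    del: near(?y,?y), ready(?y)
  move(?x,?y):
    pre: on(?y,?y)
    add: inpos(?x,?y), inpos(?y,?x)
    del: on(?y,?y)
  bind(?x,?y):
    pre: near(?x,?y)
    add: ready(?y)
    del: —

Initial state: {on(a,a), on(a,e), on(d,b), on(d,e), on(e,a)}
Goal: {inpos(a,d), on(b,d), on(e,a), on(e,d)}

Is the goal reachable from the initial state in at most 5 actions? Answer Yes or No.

Yes

1. drop(b,d)  →  {inpos(b,b), on(a,a), on(a,e), on(b,d), on(d,b), on(d,e), on(e,a)}
2. drop(e,d)  →  {inpos(b,b), inpos(e,e), on(a,a), on(a,e), on(b,d), on(d,b), on(d,e), on(e,a), on(e,d)}
3. move(d,a)  →  {inpos(a,d), inpos(b,b), inpos(d,a), inpos(e,e), on(a,e), on(b,d), on(d,b), on(d,e), on(e,a), on(e,d)}
optimal plan length = 3; 3 ≤ 5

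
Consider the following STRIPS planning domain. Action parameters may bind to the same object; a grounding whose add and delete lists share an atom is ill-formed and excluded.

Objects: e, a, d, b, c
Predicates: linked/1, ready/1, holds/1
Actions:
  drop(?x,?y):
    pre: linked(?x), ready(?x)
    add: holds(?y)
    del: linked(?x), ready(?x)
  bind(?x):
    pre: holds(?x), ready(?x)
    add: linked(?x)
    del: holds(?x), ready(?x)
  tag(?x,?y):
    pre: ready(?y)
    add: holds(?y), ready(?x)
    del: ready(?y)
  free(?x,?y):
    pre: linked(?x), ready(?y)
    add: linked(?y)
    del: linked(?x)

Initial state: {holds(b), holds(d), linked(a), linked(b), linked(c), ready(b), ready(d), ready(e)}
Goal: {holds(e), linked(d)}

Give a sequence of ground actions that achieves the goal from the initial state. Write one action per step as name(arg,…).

1. drop(b,e)  →  {holds(b), holds(d), holds(e), linked(a), linked(c), ready(d), ready(e)}
2. bind(d)  →  {holds(b), holds(e), linked(a), linked(c), linked(d), ready(e)}

drop(b,e); bind(d)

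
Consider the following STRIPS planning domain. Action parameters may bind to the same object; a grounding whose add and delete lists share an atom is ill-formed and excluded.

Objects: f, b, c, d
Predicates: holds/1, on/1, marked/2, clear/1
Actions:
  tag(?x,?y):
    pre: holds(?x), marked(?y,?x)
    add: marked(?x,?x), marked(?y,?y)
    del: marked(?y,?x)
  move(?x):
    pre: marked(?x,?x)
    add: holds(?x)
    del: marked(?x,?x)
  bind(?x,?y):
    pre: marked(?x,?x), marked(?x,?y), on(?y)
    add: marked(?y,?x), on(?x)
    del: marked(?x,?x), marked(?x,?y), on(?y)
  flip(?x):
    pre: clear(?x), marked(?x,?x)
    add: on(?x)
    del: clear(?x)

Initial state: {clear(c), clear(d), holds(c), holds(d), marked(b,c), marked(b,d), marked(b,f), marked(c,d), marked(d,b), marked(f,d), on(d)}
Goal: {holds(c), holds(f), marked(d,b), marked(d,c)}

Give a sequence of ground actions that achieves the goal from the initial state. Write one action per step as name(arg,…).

1. tag(c,b)  →  {clear(c), clear(d), holds(c), holds(d), marked(b,b), marked(b,d), marked(b,f), marked(c,c), marked(c,d), marked(d,b), marked(f,d), on(d)}
2. tag(d,f)  →  {clear(c), clear(d), holds(c), holds(d), marked(b,b), marked(b,d), marked(b,f), marked(c,c), marked(c,d), marked(d,b), marked(d,d), marked(f,f), on(d)}
3. move(f)  →  {clear(c), clear(d), holds(c), holds(d), holds(f), marked(b,b), marked(b,d), marked(b,f), marked(c,c), marked(c,d), marked(d,b), marked(d,d), on(d)}
4. bind(c,d)  →  {clear(c), clear(d), holds(c), holds(d), holds(f), marked(b,b), marked(b,d), marked(b,f), marked(d,b), marked(d,c), marked(d,d), on(c)}

tag(c,b); tag(d,f); move(f); bind(c,d)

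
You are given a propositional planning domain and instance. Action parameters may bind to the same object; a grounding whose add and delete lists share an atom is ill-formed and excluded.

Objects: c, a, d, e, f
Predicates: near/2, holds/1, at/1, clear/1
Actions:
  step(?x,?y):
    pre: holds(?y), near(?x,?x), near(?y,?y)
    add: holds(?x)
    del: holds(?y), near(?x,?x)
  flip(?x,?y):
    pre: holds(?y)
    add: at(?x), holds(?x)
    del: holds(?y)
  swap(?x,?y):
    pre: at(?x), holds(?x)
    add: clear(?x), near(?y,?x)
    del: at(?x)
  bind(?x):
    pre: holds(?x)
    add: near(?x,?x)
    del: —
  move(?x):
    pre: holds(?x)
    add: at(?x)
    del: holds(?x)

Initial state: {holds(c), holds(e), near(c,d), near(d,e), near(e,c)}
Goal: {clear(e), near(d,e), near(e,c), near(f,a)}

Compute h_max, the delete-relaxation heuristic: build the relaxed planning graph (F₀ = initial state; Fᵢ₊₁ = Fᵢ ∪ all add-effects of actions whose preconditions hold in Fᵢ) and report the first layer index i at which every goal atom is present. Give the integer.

2

F0 = init (5 atoms)
F1 = F0 ∪ {at(a), at(c), at(d), at(e), at(f), holds(a), holds(d), holds(f), near(c,c), near(e,e)}  (15 atoms)
F2 = F1 ∪ {clear(a), clear(c), clear(d), clear(e), clear(f), near(a,a), near(a,c), near(a,d), near(a,e), near(a,f), near(c,a), near(c,e), near(c,f), near(d,a), near(d,c), near(d,d), near(d,f), near(e,a), near(e,d), near(e,f), near(f,a), near(f,c), near(f,d), near(f,e), near(f,f)}  (40 atoms)
goal ⊆ F2  ⇒  h_max = 2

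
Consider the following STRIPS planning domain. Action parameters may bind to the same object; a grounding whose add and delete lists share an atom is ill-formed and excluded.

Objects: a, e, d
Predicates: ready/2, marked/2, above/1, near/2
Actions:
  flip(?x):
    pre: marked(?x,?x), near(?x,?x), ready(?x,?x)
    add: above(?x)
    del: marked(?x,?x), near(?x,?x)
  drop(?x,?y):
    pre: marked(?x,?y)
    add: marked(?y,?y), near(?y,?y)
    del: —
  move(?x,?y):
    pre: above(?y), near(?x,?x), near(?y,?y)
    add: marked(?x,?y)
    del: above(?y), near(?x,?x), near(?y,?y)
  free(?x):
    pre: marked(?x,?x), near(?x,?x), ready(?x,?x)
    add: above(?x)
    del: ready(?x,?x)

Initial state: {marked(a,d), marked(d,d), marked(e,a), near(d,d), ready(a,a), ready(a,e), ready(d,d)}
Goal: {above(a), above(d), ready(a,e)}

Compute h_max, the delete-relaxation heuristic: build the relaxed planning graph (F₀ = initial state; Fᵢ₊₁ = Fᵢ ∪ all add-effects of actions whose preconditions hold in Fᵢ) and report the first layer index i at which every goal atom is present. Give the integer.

2

F0 = init (7 atoms)
F1 = F0 ∪ {above(d), marked(a,a), near(a,a)}  (10 atoms)
F2 = F1 ∪ {above(a)}  (11 atoms)
goal ⊆ F2  ⇒  h_max = 2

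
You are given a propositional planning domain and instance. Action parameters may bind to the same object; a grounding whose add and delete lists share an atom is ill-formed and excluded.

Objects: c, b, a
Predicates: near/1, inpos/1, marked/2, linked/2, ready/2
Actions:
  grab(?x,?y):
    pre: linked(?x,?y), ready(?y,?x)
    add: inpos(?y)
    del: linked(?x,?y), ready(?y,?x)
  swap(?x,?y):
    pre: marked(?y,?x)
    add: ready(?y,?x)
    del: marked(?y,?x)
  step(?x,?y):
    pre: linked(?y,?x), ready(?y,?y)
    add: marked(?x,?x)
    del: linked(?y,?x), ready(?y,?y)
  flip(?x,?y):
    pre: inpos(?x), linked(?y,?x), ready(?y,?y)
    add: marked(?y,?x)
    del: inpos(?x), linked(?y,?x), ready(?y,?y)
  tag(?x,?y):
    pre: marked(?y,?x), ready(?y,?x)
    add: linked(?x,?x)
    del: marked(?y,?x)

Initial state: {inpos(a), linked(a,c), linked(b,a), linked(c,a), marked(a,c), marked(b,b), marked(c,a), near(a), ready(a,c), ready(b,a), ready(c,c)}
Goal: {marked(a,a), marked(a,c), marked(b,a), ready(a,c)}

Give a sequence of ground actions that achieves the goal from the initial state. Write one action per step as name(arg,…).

swap(b,b); step(a,c); flip(a,b)

1. swap(b,b)  →  {inpos(a), linked(a,c), linked(b,a), linked(c,a), marked(a,c), marked(c,a), near(a), ready(a,c), ready(b,a), ready(b,b), ready(c,c)}
2. step(a,c)  →  {inpos(a), linked(a,c), linked(b,a), marked(a,a), marked(a,c), marked(c,a), near(a), ready(a,c), ready(b,a), ready(b,b)}
3. flip(a,b)  →  {linked(a,c), marked(a,a), marked(a,c), marked(b,a), marked(c,a), near(a), ready(a,c), ready(b,a)}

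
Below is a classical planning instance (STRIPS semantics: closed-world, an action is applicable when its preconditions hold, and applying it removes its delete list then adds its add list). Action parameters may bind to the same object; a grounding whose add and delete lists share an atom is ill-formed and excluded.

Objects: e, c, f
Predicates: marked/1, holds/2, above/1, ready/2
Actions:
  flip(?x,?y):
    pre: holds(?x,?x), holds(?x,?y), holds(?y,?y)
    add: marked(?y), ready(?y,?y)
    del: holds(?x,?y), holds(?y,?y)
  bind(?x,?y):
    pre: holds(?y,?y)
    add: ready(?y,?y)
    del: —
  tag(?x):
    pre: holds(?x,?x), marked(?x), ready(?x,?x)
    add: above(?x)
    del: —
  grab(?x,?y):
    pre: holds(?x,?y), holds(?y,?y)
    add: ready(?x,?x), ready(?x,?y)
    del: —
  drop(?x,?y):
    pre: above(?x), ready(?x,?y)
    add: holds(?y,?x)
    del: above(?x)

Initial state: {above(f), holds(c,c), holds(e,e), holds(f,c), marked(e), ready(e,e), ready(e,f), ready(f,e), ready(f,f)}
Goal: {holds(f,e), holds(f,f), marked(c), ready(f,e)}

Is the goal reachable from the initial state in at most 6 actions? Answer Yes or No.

Yes

1. flip(c,c)  →  {above(f), holds(e,e), holds(f,c), marked(c), marked(e), ready(c,c), ready(e,e), ready(e,f), ready(f,e), ready(f,f)}
2. tag(e)  →  {above(e), above(f), holds(e,e), holds(f,c), marked(c), marked(e), ready(c,c), ready(e,e), ready(e,f), ready(f,e), ready(f,f)}
3. drop(e,f)  →  {above(f), holds(e,e), holds(f,c), holds(f,e), marked(c), marked(e), ready(c,c), ready(e,e), ready(e,f), ready(f,e), ready(f,f)}
4. drop(f,f)  →  {holds(e,e), holds(f,c), holds(f,e), holds(f,f), marked(c), marked(e), ready(c,c), ready(e,e), ready(e,f), ready(f,e), ready(f,f)}
optimal plan length = 4; 4 ≤ 6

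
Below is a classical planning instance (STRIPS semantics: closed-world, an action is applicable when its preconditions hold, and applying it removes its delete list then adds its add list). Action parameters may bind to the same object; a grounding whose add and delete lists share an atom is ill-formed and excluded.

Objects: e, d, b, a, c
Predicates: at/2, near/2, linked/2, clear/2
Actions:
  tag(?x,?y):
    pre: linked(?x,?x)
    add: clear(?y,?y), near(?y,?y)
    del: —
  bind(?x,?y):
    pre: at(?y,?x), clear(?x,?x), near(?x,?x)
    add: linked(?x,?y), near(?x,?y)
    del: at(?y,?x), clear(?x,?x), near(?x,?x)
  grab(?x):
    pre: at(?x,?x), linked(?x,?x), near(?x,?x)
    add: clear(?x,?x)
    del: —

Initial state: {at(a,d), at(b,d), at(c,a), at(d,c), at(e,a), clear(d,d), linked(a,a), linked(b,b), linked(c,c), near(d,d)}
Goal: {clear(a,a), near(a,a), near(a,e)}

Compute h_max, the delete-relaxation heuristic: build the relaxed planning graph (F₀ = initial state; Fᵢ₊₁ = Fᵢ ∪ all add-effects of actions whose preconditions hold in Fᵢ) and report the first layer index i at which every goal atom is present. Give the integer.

F0 = init (10 atoms)
F1 = F0 ∪ {clear(a,a), clear(b,b), clear(c,c), clear(e,e), linked(d,a), linked(d,b), near(a,a), near(b,b), near(c,c), near(d,a), near(d,b), near(e,e)}  (22 atoms)
F2 = F1 ∪ {linked(a,c), linked(a,e), linked(c,d), near(a,c), near(a,e), near(c,d)}  (28 atoms)
goal ⊆ F2  ⇒  h_max = 2

2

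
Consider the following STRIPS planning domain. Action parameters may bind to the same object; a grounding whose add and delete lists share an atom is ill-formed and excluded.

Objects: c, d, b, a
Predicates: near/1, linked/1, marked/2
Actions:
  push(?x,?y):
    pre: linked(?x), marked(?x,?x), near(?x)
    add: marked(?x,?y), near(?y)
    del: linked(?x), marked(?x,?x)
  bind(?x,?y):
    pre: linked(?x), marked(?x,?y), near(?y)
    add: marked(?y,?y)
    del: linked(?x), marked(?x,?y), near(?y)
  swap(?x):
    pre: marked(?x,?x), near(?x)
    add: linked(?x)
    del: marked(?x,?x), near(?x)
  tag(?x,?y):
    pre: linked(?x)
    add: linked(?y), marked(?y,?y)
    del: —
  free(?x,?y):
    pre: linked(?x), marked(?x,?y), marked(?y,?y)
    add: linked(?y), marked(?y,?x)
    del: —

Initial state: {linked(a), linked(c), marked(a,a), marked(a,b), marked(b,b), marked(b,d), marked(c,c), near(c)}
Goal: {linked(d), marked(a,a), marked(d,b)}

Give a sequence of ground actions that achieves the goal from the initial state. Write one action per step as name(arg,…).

1. tag(c,d)  →  {linked(a), linked(c), linked(d), marked(a,a), marked(a,b), marked(b,b), marked(b,d), marked(c,c), marked(d,d), near(c)}
2. tag(c,b)  →  {linked(a), linked(b), linked(c), linked(d), marked(a,a), marked(a,b), marked(b,b), marked(b,d), marked(c,c), marked(d,d), near(c)}
3. free(b,d)  →  {linked(a), linked(b), linked(c), linked(d), marked(a,a), marked(a,b), marked(b,b), marked(b,d), marked(c,c), marked(d,b), marked(d,d), near(c)}

tag(c,d); tag(c,b); free(b,d)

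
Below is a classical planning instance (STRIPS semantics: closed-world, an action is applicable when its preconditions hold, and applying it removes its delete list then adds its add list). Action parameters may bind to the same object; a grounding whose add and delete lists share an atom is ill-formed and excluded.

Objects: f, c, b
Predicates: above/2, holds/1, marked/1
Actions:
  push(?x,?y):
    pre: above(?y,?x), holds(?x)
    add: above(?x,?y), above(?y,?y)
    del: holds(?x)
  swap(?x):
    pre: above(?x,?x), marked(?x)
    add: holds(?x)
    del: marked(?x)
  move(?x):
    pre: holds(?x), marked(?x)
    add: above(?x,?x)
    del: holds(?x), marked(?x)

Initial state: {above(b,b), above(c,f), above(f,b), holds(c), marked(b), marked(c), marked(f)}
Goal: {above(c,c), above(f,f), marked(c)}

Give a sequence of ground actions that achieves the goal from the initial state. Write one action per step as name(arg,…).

1. swap(b)  →  {above(b,b), above(c,f), above(f,b), holds(b), holds(c), marked(c), marked(f)}
2. push(b,f)  →  {above(b,b), above(b,f), above(c,f), above(f,b), above(f,f), holds(c), marked(c), marked(f)}
3. swap(f)  →  {above(b,b), above(b,f), above(c,f), above(f,b), above(f,f), holds(c), holds(f), marked(c)}
4. push(f,c)  →  {above(b,b), above(b,f), above(c,c), above(c,f), above(f,b), above(f,c), above(f,f), holds(c), marked(c)}

swap(b); push(b,f); swap(f); push(f,c)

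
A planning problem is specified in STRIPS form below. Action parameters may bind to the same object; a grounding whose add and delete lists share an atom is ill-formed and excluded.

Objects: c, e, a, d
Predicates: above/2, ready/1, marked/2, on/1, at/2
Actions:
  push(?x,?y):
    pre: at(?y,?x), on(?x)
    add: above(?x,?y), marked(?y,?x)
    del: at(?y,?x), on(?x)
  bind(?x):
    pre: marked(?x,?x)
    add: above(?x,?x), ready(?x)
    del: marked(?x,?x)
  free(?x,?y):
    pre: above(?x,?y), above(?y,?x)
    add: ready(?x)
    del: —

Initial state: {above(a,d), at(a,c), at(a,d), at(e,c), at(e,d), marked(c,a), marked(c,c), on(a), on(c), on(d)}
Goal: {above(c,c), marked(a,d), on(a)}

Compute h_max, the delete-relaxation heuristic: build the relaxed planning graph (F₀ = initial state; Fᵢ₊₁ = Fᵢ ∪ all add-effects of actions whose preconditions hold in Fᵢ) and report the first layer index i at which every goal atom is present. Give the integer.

1

F0 = init (10 atoms)
F1 = F0 ∪ {above(c,a), above(c,c), above(c,e), above(d,a), above(d,e), marked(a,c), marked(a,d), marked(e,c), marked(e,d), ready(c)}  (20 atoms)
goal ⊆ F1  ⇒  h_max = 1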